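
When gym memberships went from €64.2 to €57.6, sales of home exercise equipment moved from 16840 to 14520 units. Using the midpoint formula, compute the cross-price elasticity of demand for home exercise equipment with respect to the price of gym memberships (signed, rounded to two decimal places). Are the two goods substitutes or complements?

%ΔQ_{home exercise equipment} = (14520 − 16840)/avg = -2320/15680 = -0.147959…
%ΔP_{gym memberships} = (57.6 − 64.2)/avg = -6.6/60.9 = -0.108374…
E_cross = (-2320/15680) / (-6.6/60.9) = 1.3652…
E_cross > 0 ⇒ the goods are substitutes.

1.37; substitutes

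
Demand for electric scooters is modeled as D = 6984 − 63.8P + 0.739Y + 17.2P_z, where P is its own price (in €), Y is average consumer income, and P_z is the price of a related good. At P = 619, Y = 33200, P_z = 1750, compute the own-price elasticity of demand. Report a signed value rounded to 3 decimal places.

-1.785

At the given values, D = 6984 − 63.8(619) + 0.739(33200) + 17.2(1750) = 22126.6.
∂D/∂P = −63.8.
E = (-63.8) × (619/22126.6) = -1.78482…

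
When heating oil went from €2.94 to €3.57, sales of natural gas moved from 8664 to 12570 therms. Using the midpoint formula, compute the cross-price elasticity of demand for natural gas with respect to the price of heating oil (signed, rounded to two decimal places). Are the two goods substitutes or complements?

%ΔQ_{natural gas} = (12570 − 8664)/avg = 3906/10617 = 0.367900…
%ΔP_{heating oil} = (3.57 − 2.94)/avg = 0.63/3.255 = 0.193548…
E_cross = (3906/10617) / (0.63/3.255) = 1.9008…
E_cross > 0 ⇒ the goods are substitutes.

1.90; substitutes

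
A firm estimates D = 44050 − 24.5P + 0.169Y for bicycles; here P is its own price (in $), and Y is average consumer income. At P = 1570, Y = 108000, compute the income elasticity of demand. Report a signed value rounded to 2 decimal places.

At the given values, D = 44050 − 24.5(1570) + 0.169(108000) = 23837.
∂D/∂Y = 0.169.
E = (0.169) × (108000/23837) = 0.7657…

0.77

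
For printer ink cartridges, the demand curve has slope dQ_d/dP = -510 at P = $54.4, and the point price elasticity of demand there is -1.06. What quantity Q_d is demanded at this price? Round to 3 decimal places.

26173.585

Ed = (dQ_d/dP)·(P/Q_d) ⇒ Q_d = (dQ_d/dP)·P/Ed = (-510)·54.4/(-1.06) = 26173.58490…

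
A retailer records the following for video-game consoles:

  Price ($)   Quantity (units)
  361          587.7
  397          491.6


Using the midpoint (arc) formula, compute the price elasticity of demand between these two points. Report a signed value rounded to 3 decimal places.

%ΔQ = (491.6 − 587.7) / [(587.7 + 491.6)/2] = -96.1/539.65 = -0.178078…
%ΔP = (397 − 361) / [(361 + 397)/2] = 36/379 = 0.094986…
Arc Ed = %ΔQ / %ΔP = (-96.1/539.65) / (36/379) = -1.87476…

-1.875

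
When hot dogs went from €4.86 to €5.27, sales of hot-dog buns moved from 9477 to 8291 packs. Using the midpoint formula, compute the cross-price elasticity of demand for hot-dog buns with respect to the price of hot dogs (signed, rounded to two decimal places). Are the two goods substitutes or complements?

-1.65; complements

%ΔQ_{hot-dog buns} = (8291 − 9477)/avg = -1186/8884 = -0.133498…
%ΔP_{hot dogs} = (5.27 − 4.86)/avg = 0.41/5.065 = 0.080947…
E_cross = (-1186/8884) / (0.41/5.065) = -1.6491…
E_cross < 0 ⇒ the goods are complements.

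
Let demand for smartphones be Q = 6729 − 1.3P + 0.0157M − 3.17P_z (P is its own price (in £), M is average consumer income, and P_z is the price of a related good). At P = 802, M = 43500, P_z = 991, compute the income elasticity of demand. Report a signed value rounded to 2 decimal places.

At the given values, Q = 6729 − 1.3(802) + 0.0157(43500) − 3.17(991) = 3227.88.
∂Q/∂M = 0.0157.
E = (0.0157) × (43500/3227.88) = 0.2115…

0.21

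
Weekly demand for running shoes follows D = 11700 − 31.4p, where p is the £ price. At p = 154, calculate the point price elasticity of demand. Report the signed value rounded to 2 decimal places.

-0.70

dD/dp = −31.4. At p = 154, D = 11700 − 31.4(154) = 6864.4.
Ed = (dD/dp)·(p/D) = −31.4 × (154/6864.4) = -0.7044…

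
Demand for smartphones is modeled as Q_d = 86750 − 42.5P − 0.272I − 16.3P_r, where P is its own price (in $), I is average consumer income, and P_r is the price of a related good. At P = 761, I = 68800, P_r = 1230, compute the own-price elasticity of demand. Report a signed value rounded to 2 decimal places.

-2.07

At the given values, Q_d = 86750 − 42.5(761) − 0.272(68800) − 16.3(1230) = 15644.9.
∂Q_d/∂P = −42.5.
E = (-42.5) × (761/15644.9) = -2.0672…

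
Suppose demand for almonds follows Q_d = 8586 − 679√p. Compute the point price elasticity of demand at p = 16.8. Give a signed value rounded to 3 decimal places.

-0.240

dQ_d/dp = −679/(2√p) = -82.8295. At p = 16.8, Q_d = 5802.93.
Ed = (dQ_d/dp)·(p/Q_d) = (-82.8295) × (16.8/5802.93) = -0.23979…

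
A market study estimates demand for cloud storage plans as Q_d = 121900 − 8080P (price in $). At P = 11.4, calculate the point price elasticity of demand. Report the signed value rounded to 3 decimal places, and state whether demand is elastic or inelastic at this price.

dQ_d/dP = −8080. At P = 11.4, Q_d = 121900 − 8080(11.4) = 29788.
Ed = (dQ_d/dP)·(P/Q_d) = −8080 × (11.4/29788) = -3.09225…
|Ed| = 3.092 > 1, so demand is elastic.

-3.092; elastic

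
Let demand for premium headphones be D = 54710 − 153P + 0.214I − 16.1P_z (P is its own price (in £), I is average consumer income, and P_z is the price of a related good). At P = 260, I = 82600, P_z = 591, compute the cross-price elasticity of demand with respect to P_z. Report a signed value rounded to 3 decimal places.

At the given values, D = 54710 − 153(260) + 0.214(82600) − 16.1(591) = 23091.3.
∂D/∂P_z = -16.1.
E = (-16.1) × (591/23091.3) = -0.41206…

-0.412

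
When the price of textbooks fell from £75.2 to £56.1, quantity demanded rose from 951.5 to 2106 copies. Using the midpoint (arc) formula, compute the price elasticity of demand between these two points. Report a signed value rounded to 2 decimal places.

%ΔQ = (2106 − 951.5) / [(951.5 + 2106)/2] = 1154.5/1528.75 = 0.755192…
%ΔP = (56.1 − 75.2) / [(75.2 + 56.1)/2] = -19.1/65.65 = -0.290936…
Arc Ed = %ΔQ / %ΔP = (1154.5/1528.75) / (-19.1/65.65) = -2.5957…

-2.60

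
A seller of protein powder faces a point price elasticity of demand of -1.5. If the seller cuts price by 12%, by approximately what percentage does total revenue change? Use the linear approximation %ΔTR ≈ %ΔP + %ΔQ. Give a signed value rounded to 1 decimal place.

+6.0%

%ΔQ ≈ Ed × %ΔP = (-1.5) × (-12%) = +18.0000%
%ΔTR ≈ %ΔP + %ΔQ = (-12%) + (+18.0000%) = +6.0000%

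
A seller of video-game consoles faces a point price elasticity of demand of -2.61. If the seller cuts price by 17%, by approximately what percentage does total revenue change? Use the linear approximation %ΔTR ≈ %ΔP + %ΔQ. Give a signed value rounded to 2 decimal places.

+27.37%

%ΔQ ≈ Ed × %ΔP = (-2.61) × (-17%) = +44.3700%
%ΔTR ≈ %ΔP + %ΔQ = (-17%) + (+44.3700%) = +27.3700%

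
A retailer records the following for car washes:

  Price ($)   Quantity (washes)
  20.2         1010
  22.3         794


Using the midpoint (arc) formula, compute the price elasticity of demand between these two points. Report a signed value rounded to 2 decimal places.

%ΔQ = (794 − 1010) / [(1010 + 794)/2] = -216/902 = -0.239467…
%ΔP = (22.3 − 20.2) / [(20.2 + 22.3)/2] = 2.1/21.25 = 0.098823…
Arc Ed = %ΔQ / %ΔP = (-216/902) / (2.1/21.25) = -2.4231…

-2.42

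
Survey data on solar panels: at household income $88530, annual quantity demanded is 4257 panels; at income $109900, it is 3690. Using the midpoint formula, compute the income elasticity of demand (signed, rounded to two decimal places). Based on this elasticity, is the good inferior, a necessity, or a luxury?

-0.66; inferior

%ΔQ = (3690 − 4257)/[( 4257 + 3690)/2] = -567/3973.5 = -0.142695…
%ΔIncome = (109900 − 88530)/[( 88530 + 109900)/2] = 21370/99215 = 0.215390…
E_income = (-567/3973.5) / (21370/99215) = -0.6624…
E_income < 0 ⇒ inferior good.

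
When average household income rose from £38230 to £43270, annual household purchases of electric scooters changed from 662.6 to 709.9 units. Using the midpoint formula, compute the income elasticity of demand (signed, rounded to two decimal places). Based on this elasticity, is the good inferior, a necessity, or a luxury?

0.56; necessity

%ΔQ = (709.9 − 662.6)/[( 662.6 + 709.9)/2] = 47.3/686.25 = 0.068925…
%ΔIncome = (43270 − 38230)/[( 38230 + 43270)/2] = 5040/40750 = 0.123680…
E_income = (47.3/686.25) / (5040/40750) = 0.5572…
0 < E_income < 1 ⇒ normal good, necessity.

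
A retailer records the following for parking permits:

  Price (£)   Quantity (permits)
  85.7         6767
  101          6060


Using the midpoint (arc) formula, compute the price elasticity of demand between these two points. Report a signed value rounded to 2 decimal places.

%ΔQ = (6060 − 6767) / [(6767 + 6060)/2] = -707/6413.5 = -0.110236…
%ΔP = (101 − 85.7) / [(85.7 + 101)/2] = 15.3/93.35 = 0.163899…
Arc Ed = %ΔQ / %ΔP = (-707/6413.5) / (15.3/93.35) = -0.6725…

-0.67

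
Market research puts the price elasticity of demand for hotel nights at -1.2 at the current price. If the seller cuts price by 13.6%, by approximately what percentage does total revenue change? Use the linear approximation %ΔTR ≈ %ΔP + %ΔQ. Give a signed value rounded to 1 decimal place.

%ΔQ ≈ Ed × %ΔP = (-1.2) × (-13.6%) = +16.3200%
%ΔTR ≈ %ΔP + %ΔQ = (-13.6%) + (+16.3200%) = +2.7200%

+2.7%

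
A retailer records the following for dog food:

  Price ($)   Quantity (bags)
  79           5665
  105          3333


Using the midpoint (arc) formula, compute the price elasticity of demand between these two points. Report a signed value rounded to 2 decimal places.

-1.83

%ΔQ = (3333 − 5665) / [(5665 + 3333)/2] = -2332/4499 = -0.518337…
%ΔP = (105 − 79) / [(79 + 105)/2] = 26/92 = 0.282608…
Arc Ed = %ΔQ / %ΔP = (-2332/4499) / (26/92) = -1.8341…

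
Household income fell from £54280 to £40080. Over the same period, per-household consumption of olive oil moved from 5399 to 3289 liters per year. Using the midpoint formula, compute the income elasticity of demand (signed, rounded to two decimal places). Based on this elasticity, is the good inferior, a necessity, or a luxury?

%ΔQ = (3289 − 5399)/[( 5399 + 3289)/2] = -2110/4344 = -0.485727…
%ΔIncome = (40080 − 54280)/[( 54280 + 40080)/2] = -14200/47180 = -0.300974…
E_income = (-2110/4344) / (-14200/47180) = 1.6138…
E_income > 1 ⇒ normal good, luxury.

1.61; luxury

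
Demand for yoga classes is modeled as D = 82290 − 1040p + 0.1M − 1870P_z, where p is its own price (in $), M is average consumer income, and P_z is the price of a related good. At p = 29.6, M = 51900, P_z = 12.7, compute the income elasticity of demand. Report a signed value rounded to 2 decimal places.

At the given values, D = 82290 − 1040(29.6) + 0.1(51900) − 1870(12.7) = 32947.
∂D/∂M = 0.1.
E = (0.1) × (51900/32947) = 0.1575…

0.16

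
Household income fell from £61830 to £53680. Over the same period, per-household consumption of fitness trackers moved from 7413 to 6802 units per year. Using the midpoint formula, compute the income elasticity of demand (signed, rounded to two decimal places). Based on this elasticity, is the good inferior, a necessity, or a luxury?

%ΔQ = (6802 − 7413)/[( 7413 + 6802)/2] = -611/7107.5 = -0.085965…
%ΔIncome = (53680 − 61830)/[( 61830 + 53680)/2] = -8150/57755 = -0.141113…
E_income = (-611/7107.5) / (-8150/57755) = 0.6091…
0 < E_income < 1 ⇒ normal good, necessity.

0.61; necessity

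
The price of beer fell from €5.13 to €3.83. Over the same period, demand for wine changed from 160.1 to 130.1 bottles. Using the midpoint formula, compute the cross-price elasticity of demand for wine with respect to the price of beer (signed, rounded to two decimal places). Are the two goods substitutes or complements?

%ΔQ_{wine} = (130.1 − 160.1)/avg = -30/145.1 = -0.206753…
%ΔP_{beer} = (3.83 − 5.13)/avg = -1.3/4.48 = -0.290178…
E_cross = (-30/145.1) / (-1.3/4.48) = 0.7125…
E_cross > 0 ⇒ the goods are substitutes.

0.71; substitutes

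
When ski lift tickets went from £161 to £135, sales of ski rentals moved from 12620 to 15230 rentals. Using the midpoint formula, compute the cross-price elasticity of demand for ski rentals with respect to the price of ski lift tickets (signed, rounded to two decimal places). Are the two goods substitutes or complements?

%ΔQ_{ski rentals} = (15230 − 12620)/avg = 2610/13925 = 0.187432…
%ΔP_{ski lift tickets} = (135 − 161)/avg = -26/148 = -0.175675…
E_cross = (2610/13925) / (-26/148) = -1.0669…
E_cross < 0 ⇒ the goods are complements.

-1.07; complements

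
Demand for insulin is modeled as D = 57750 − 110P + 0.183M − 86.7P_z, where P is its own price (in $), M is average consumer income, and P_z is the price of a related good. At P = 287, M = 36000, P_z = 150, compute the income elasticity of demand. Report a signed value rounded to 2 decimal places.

At the given values, D = 57750 − 110(287) + 0.183(36000) − 86.7(150) = 19763.
∂D/∂M = 0.183.
E = (0.183) × (36000/19763) = 0.3333…

0.33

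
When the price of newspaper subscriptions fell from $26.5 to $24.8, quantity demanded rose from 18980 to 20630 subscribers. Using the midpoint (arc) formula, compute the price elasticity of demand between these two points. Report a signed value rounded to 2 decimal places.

%ΔQ = (20630 − 18980) / [(18980 + 20630)/2] = 1650/19805 = 0.083312…
%ΔP = (24.8 − 26.5) / [(26.5 + 24.8)/2] = -1.7/25.65 = -0.066276…
Arc Ed = %ΔQ / %ΔP = (1650/19805) / (-1.7/25.65) = -1.2570…

-1.26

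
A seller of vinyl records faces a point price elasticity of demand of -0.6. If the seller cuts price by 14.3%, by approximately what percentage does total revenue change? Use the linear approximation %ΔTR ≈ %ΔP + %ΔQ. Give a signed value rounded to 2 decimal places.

%ΔQ ≈ Ed × %ΔP = (-0.6) × (-14.3%) = +8.5800%
%ΔTR ≈ %ΔP + %ΔQ = (-14.3%) + (+8.5800%) = -5.7200%

-5.72%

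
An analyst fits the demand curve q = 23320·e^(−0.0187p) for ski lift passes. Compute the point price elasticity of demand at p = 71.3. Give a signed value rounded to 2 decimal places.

-1.33

dq/dp = −0.0187·q = -114.953. At p = 71.3, q = 6147.23.
Ed = (dq/dp)·(p/q) = (-114.953) × (71.3/6147.23) = -1.3333…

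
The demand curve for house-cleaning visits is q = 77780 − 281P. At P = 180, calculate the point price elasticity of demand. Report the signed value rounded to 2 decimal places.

dq/dP = −281. At P = 180, q = 77780 − 281(180) = 27200.
Ed = (dq/dP)·(P/q) = −281 × (180/27200) = -1.8595…

-1.86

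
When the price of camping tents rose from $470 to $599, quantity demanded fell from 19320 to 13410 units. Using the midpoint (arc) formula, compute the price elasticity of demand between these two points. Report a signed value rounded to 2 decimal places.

%ΔQ = (13410 − 19320) / [(19320 + 13410)/2] = -5910/16365 = -0.361136…
%ΔP = (599 − 470) / [(470 + 599)/2] = 129/534.5 = 0.241347…
Arc Ed = %ΔQ / %ΔP = (-5910/16365) / (129/534.5) = -1.4963…

-1.50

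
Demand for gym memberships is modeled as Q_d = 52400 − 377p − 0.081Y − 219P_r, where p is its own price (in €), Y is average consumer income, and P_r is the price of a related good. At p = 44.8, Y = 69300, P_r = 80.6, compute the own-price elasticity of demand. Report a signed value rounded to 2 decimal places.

-1.38

At the given values, Q_d = 52400 − 377(44.8) − 0.081(69300) − 219(80.6) = 12245.7.
∂Q_d/∂p = −377.
E = (-377) × (44.8/12245.7) = -1.3792…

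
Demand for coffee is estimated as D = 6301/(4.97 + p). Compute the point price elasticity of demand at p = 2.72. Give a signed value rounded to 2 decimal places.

-0.35

dD/dp = −6301/(4.97 + p)² = -106.551. At p = 2.72, D = 819.376.
Ed = (dD/dp)·(p/D) = (-106.551) × (2.72/819.376) = -0.3537…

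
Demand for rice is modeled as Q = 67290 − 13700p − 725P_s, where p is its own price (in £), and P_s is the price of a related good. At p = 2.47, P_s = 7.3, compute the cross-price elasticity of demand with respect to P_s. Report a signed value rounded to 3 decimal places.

At the given values, Q = 67290 − 13700(2.47) − 725(7.3) = 28158.5.
∂Q/∂P_s = -725.
E = (-725) × (7.3/28158.5) = -0.18795…

-0.188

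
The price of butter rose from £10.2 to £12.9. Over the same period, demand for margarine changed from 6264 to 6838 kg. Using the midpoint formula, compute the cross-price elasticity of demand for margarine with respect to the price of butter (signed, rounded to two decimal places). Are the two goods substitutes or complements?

0.37; substitutes

%ΔQ_{margarine} = (6838 − 6264)/avg = 574/6551 = 0.087620…
%ΔP_{butter} = (12.9 − 10.2)/avg = 2.7/11.55 = 0.233766…
E_cross = (574/6551) / (2.7/11.55) = 0.3748…
E_cross > 0 ⇒ the goods are substitutes.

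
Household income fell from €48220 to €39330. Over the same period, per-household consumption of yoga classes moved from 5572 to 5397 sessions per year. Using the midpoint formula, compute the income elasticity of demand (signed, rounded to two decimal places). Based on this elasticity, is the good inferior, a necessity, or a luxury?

%ΔQ = (5397 − 5572)/[( 5572 + 5397)/2] = -175/5484.5 = -0.031908…
%ΔIncome = (39330 − 48220)/[( 48220 + 39330)/2] = -8890/43775 = -0.203083…
E_income = (-175/5484.5) / (-8890/43775) = 0.1571…
0 < E_income < 1 ⇒ normal good, necessity.

0.16; necessity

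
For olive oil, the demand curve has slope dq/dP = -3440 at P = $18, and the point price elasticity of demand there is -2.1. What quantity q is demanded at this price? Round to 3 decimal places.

29485.714

Ed = (dq/dP)·(P/q) ⇒ q = (dq/dP)·P/Ed = (-3440)·18/(-2.1) = 29485.71428…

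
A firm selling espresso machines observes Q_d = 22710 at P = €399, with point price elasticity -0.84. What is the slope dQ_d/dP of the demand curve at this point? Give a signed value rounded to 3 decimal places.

Ed = (dQ_d/dP)·(P/Q_d) ⇒ dQ_d/dP = Ed·Q_d/P = (-0.84)·22710/399 = -47.81052…

-47.811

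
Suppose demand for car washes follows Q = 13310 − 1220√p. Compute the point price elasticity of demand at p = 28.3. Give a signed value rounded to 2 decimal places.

dQ/dp = −1220/(2√p) = -114.667. At p = 28.3, Q = 6819.88.
Ed = (dQ/dp)·(p/Q) = (-114.667) × (28.3/6819.88) = -0.4758…

-0.48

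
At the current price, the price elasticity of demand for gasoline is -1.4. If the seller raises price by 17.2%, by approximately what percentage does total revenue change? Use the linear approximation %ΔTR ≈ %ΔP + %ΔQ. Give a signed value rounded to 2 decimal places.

-6.88%

%ΔQ ≈ Ed × %ΔP = (-1.4) × (+17.2%) = -24.0800%
%ΔTR ≈ %ΔP + %ΔQ = (+17.2%) + (-24.0800%) = -6.8800%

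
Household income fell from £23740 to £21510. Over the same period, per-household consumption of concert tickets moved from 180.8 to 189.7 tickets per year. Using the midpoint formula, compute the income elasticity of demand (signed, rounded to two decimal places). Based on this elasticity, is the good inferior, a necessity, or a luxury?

%ΔQ = (189.7 − 180.8)/[( 180.8 + 189.7)/2] = 8.9/185.25 = 0.048043…
%ΔIncome = (21510 − 23740)/[( 23740 + 21510)/2] = -2230/22625 = -0.098563…
E_income = (8.9/185.25) / (-2230/22625) = -0.4874…
E_income < 0 ⇒ inferior good.

-0.49; inferior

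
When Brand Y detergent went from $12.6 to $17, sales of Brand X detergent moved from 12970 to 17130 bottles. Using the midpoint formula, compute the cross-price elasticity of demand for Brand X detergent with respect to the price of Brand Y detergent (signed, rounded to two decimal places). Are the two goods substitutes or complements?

0.93; substitutes

%ΔQ_{Brand X detergent} = (17130 − 12970)/avg = 4160/15050 = 0.276411…
%ΔP_{Brand Y detergent} = (17 − 12.6)/avg = 4.4/14.8 = 0.297297…
E_cross = (4160/15050) / (4.4/14.8) = 0.9297…
E_cross > 0 ⇒ the goods are substitutes.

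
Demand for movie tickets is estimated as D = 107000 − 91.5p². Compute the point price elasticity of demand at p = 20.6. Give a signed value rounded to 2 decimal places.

dD/dp = −2·91.5·p = -3769.8. At p = 20.6, D = 68171.06.
Ed = (dD/dp)·(p/D) = (-3769.8) × (20.6/68171.06) = -1.1391…

-1.14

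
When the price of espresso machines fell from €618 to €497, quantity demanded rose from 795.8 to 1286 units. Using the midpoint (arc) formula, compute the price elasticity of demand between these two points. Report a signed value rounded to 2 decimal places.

-2.17

%ΔQ = (1286 − 795.8) / [(795.8 + 1286)/2] = 490.2/1040.9 = 0.470938…
%ΔP = (497 − 618) / [(618 + 497)/2] = -121/557.5 = -0.217040…
Arc Ed = %ΔQ / %ΔP = (490.2/1040.9) / (-121/557.5) = -2.1698…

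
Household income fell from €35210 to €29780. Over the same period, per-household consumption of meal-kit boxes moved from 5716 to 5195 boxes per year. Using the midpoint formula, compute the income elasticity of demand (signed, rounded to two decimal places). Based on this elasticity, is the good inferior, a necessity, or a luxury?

0.57; necessity

%ΔQ = (5195 − 5716)/[( 5716 + 5195)/2] = -521/5455.5 = -0.095499…
%ΔIncome = (29780 − 35210)/[( 35210 + 29780)/2] = -5430/32495 = -0.167102…
E_income = (-521/5455.5) / (-5430/32495) = 0.5715…
0 < E_income < 1 ⇒ normal good, necessity.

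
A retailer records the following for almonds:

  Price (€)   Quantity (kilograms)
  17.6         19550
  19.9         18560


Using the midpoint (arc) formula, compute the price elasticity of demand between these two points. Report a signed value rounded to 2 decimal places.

-0.42

%ΔQ = (18560 − 19550) / [(19550 + 18560)/2] = -990/19055 = -0.051954…
%ΔP = (19.9 − 17.6) / [(17.6 + 19.9)/2] = 2.3/18.75 = 0.122666…
Arc Ed = %ΔQ / %ΔP = (-990/19055) / (2.3/18.75) = -0.4235…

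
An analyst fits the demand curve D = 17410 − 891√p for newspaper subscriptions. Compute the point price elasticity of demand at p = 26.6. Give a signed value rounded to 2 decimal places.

-0.18

dD/dp = −891/(2√p) = -86.3787. At p = 26.6, D = 12814.7.
Ed = (dD/dp)·(p/D) = (-86.3787) × (26.6/12814.7) = -0.1793…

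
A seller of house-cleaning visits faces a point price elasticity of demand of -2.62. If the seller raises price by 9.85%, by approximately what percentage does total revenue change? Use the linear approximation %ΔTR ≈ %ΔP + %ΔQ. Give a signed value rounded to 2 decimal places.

-15.96%

%ΔQ ≈ Ed × %ΔP = (-2.62) × (+9.85%) = -25.8070%
%ΔTR ≈ %ΔP + %ΔQ = (+9.85%) + (-25.8070%) = -15.9570%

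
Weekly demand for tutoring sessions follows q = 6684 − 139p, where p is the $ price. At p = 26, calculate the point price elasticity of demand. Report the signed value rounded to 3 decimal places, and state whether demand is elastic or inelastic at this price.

-1.177; elastic

dq/dp = −139. At p = 26, q = 6684 − 139(26) = 3070.
Ed = (dq/dp)·(p/q) = −139 × (26/3070) = -1.17719…
|Ed| = 1.177 > 1, so demand is elastic.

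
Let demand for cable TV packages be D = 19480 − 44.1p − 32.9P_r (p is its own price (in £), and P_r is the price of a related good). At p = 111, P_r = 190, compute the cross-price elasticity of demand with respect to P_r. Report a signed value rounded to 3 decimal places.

At the given values, D = 19480 − 44.1(111) − 32.9(190) = 8333.9.
∂D/∂P_r = -32.9.
E = (-32.9) × (190/8333.9) = -0.75006…

-0.750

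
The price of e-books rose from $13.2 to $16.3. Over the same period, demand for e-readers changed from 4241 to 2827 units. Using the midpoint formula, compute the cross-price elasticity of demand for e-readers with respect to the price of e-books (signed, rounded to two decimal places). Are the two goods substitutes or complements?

%ΔQ_{e-readers} = (2827 − 4241)/avg = -1414/3534 = -0.400113…
%ΔP_{e-books} = (16.3 − 13.2)/avg = 3.1/14.75 = 0.210169…
E_cross = (-1414/3534) / (3.1/14.75) = -1.9037…
E_cross < 0 ⇒ the goods are complements.

-1.90; complements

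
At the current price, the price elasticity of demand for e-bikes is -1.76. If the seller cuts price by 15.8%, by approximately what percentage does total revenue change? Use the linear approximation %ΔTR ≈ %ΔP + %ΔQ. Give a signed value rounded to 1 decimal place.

+12.0%

%ΔQ ≈ Ed × %ΔP = (-1.76) × (-15.8%) = +27.8080%
%ΔTR ≈ %ΔP + %ΔQ = (-15.8%) + (+27.8080%) = +12.0080%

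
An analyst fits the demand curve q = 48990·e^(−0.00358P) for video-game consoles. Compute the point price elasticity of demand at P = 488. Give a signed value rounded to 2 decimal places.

dq/dP = −0.00358·q = -30.5676. At P = 488, q = 8538.42.
Ed = (dq/dP)·(P/q) = (-30.5676) × (488/8538.42) = -1.7470…

-1.75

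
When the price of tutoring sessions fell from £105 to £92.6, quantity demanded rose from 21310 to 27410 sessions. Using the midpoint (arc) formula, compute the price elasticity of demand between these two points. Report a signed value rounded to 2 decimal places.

-2.00

%ΔQ = (27410 − 21310) / [(21310 + 27410)/2] = 6100/24360 = 0.250410…
%ΔP = (92.6 − 105) / [(105 + 92.6)/2] = -12.4/98.8 = -0.125506…
Arc Ed = %ΔQ / %ΔP = (6100/24360) / (-12.4/98.8) = -1.9952…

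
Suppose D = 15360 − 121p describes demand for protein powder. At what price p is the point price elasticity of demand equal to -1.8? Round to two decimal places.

81.61

Ed = −121p/(15360 − 121p). Set this equal to -1.8:
121p = 1.8·(15360 − 121p) ⇒ 121p(1 + 1.8) = 1.8·15360
p = 1.8·15360 / (121·2.8) = 81.6056…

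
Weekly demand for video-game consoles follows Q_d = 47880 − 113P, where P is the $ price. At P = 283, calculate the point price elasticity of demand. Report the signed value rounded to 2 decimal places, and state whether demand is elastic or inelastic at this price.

dQ_d/dP = −113. At P = 283, Q_d = 47880 − 113(283) = 15901.
Ed = (dQ_d/dP)·(P/Q_d) = −113 × (283/15901) = -2.0111…
|Ed| = 2.01 > 1, so demand is elastic.

-2.01; elastic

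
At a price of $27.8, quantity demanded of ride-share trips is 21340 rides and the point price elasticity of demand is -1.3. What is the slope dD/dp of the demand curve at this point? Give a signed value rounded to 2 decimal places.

-997.91

Ed = (dD/dp)·(p/D) ⇒ dD/dp = Ed·D/p = (-1.3)·21340/27.8 = -997.9136…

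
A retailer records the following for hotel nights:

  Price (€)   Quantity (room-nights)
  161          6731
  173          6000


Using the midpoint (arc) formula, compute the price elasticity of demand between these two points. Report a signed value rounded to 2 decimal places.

%ΔQ = (6000 − 6731) / [(6731 + 6000)/2] = -731/6365.5 = -0.114837…
%ΔP = (173 − 161) / [(161 + 173)/2] = 12/167 = 0.071856…
Arc Ed = %ΔQ / %ΔP = (-731/6365.5) / (12/167) = -1.5981…

-1.60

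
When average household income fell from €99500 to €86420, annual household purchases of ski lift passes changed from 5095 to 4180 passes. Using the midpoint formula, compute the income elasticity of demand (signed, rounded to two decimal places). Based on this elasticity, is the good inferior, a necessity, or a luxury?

1.40; luxury

%ΔQ = (4180 − 5095)/[( 5095 + 4180)/2] = -915/4637.5 = -0.197304…
%ΔIncome = (86420 − 99500)/[( 99500 + 86420)/2] = -13080/92960 = -0.140705…
E_income = (-915/4637.5) / (-13080/92960) = 1.4022…
E_income > 1 ⇒ normal good, luxury.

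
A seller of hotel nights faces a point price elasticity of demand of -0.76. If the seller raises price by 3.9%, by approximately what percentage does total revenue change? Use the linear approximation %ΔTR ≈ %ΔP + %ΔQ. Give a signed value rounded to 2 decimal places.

%ΔQ ≈ Ed × %ΔP = (-0.76) × (+3.9%) = -2.9640%
%ΔTR ≈ %ΔP + %ΔQ = (+3.9%) + (-2.9640%) = +0.9360%

+0.94%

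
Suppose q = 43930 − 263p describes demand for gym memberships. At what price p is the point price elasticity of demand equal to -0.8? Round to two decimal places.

74.24

Ed = −263p/(43930 − 263p). Set this equal to -0.8:
263p = 0.8·(43930 − 263p) ⇒ 263p(1 + 0.8) = 0.8·43930
p = 0.8·43930 / (263·1.8) = 74.2374…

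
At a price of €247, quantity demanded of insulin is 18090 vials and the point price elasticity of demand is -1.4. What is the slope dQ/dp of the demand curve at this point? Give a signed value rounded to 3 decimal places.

Ed = (dQ/dp)·(p/Q) ⇒ dQ/dp = Ed·Q/p = (-1.4)·18090/247 = -102.53441…

-102.534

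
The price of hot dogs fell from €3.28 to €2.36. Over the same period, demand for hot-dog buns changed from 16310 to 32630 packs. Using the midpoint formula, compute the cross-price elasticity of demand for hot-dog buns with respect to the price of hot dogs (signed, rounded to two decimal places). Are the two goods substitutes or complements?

%ΔQ_{hot-dog buns} = (32630 − 16310)/avg = 16320/24470 = 0.666939…
%ΔP_{hot dogs} = (2.36 − 3.28)/avg = -0.92/2.82 = -0.326241…
E_cross = (16320/24470) / (-0.92/2.82) = -2.0443…
E_cross < 0 ⇒ the goods are complements.

-2.04; complements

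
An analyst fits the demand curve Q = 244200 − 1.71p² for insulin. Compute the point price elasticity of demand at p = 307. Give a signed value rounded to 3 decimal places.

dQ/dp = −2·1.71·p = -1049.94. At p = 307, Q = 83034.21.
Ed = (dQ/dp)·(p/Q) = (-1049.94) × (307/83034.21) = -3.88191…

-3.882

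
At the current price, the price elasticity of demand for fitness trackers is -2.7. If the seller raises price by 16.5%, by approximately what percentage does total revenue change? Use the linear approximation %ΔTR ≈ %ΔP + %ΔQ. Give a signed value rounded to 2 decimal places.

-28.05%

%ΔQ ≈ Ed × %ΔP = (-2.7) × (+16.5%) = -44.5500%
%ΔTR ≈ %ΔP + %ΔQ = (+16.5%) + (-44.5500%) = -28.0500%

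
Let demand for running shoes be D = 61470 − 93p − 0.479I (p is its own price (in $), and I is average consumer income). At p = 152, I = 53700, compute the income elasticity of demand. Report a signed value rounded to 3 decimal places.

-1.190

At the given values, D = 61470 − 93(152) − 0.479(53700) = 21611.7.
∂D/∂I = -0.479.
E = (-0.479) × (53700/21611.7) = -1.19020…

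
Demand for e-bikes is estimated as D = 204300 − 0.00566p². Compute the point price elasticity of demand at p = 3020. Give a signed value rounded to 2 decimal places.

-0.68

dD/dp = −2·0.00566·p = -34.1864. At p = 3020, D = 152678.536.
Ed = (dD/dp)·(p/D) = (-34.1864) × (3020/152678.536) = -0.6762…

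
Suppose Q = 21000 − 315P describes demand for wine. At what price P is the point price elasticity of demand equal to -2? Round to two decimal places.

44.44

Ed = −315P/(21000 − 315P). Set this equal to -2:
315P = 2·(21000 − 315P) ⇒ 315P(1 + 2) = 2·21000
P = 2·21000 / (315·3) = 44.4444…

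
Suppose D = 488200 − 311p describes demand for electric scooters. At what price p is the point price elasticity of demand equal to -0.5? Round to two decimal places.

Ed = −311p/(488200 − 311p). Set this equal to -0.5:
311p = 0.5·(488200 − 311p) ⇒ 311p(1 + 0.5) = 0.5·488200
p = 0.5·488200 / (311·1.5) = 523.2583…

523.26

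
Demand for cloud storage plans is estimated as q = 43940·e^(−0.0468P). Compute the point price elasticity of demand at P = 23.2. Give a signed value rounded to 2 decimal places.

-1.09

dq/dP = −0.0468·q = -694.331. At P = 23.2, q = 14836.1.
Ed = (dq/dP)·(P/q) = (-694.331) × (23.2/14836.1) = -1.0857…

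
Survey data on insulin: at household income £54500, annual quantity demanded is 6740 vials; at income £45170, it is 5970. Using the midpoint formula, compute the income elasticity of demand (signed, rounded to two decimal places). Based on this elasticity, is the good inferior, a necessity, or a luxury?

%ΔQ = (5970 − 6740)/[( 6740 + 5970)/2] = -770/6355 = -0.121164…
%ΔIncome = (45170 − 54500)/[( 54500 + 45170)/2] = -9330/49835 = -0.187217…
E_income = (-770/6355) / (-9330/49835) = 0.6471…
0 < E_income < 1 ⇒ normal good, necessity.

0.65; necessity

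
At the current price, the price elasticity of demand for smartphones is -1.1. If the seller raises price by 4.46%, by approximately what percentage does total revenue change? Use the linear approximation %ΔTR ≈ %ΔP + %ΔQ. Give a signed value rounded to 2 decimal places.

-0.45%

%ΔQ ≈ Ed × %ΔP = (-1.1) × (+4.46%) = -4.9060%
%ΔTR ≈ %ΔP + %ΔQ = (+4.46%) + (-4.9060%) = -0.4460%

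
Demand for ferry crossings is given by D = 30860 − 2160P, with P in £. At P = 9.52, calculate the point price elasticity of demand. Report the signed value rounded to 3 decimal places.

dD/dP = −2160. At P = 9.52, D = 30860 − 2160(9.52) = 10296.8.
Ed = (dD/dP)·(P/D) = −2160 × (9.52/10296.8) = -1.99704…

-1.997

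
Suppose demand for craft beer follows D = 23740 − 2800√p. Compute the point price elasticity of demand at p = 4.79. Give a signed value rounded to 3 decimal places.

-0.174

dD/dp = −2800/(2√p) = -639.676. At p = 4.79, D = 17611.9.
Ed = (dD/dp)·(p/D) = (-639.676) × (4.79/17611.9) = -0.17397…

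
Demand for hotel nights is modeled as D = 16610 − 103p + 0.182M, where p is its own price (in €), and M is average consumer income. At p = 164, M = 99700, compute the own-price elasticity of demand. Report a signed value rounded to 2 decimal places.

-0.95

At the given values, D = 16610 − 103(164) + 0.182(99700) = 17863.4.
∂D/∂p = −103.
E = (-103) × (164/17863.4) = -0.9456…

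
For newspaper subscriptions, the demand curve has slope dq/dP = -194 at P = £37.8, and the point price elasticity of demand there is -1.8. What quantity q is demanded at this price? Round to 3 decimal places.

4074.000

Ed = (dq/dP)·(P/q) ⇒ q = (dq/dP)·P/Ed = (-194)·37.8/(-1.8) = 4074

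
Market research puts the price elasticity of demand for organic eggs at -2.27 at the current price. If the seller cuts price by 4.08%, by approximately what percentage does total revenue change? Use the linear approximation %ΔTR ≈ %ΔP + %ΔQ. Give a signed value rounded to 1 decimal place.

+5.2%

%ΔQ ≈ Ed × %ΔP = (-2.27) × (-4.08%) = +9.2616%
%ΔTR ≈ %ΔP + %ΔQ = (-4.08%) + (+9.2616%) = +5.1816%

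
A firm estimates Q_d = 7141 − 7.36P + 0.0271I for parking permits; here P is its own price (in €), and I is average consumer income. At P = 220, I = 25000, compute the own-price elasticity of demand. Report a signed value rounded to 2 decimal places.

-0.26

At the given values, Q_d = 7141 − 7.36(220) + 0.0271(25000) = 6199.3.
∂Q_d/∂P = −7.36.
E = (-7.36) × (220/6199.3) = -0.2611…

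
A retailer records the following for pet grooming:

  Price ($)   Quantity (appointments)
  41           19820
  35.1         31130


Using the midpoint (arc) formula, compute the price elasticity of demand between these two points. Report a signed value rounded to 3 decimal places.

%ΔQ = (31130 − 19820) / [(19820 + 31130)/2] = 11310/25475 = 0.443964…
%ΔP = (35.1 − 41) / [(41 + 35.1)/2] = -5.9/38.05 = -0.155059…
Arc Ed = %ΔQ / %ΔP = (11310/25475) / (-5.9/38.05) = -2.86319…

-2.863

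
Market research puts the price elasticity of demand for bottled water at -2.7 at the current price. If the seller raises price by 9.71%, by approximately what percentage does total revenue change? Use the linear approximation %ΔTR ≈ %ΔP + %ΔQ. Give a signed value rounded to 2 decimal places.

%ΔQ ≈ Ed × %ΔP = (-2.7) × (+9.71%) = -26.2170%
%ΔTR ≈ %ΔP + %ΔQ = (+9.71%) + (-26.2170%) = -16.5070%

-16.51%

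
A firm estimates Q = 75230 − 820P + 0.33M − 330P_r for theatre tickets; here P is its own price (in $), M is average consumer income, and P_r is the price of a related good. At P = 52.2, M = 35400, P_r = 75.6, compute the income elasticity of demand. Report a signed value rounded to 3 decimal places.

0.610

At the given values, Q = 75230 − 820(52.2) + 0.33(35400) − 330(75.6) = 19160.
∂Q/∂M = 0.33.
E = (0.33) × (35400/19160) = 0.60970…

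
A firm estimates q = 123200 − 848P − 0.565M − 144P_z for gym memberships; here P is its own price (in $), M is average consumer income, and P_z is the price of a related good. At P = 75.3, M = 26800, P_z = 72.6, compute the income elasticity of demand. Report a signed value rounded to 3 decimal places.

-0.449

At the given values, q = 123200 − 848(75.3) − 0.565(26800) − 144(72.6) = 33749.2.
∂q/∂M = -0.565.
E = (-0.565) × (26800/33749.2) = -0.44866…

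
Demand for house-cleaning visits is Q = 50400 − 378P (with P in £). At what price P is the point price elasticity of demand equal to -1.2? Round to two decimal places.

Ed = −378P/(50400 − 378P). Set this equal to -1.2:
378P = 1.2·(50400 − 378P) ⇒ 378P(1 + 1.2) = 1.2·50400
P = 1.2·50400 / (378·2.2) = 72.7272…

72.73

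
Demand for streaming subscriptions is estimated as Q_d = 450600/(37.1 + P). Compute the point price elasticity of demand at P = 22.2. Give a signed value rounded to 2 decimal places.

-0.37

dQ_d/dP = −450600/(37.1 + P)² = -128.139. At P = 22.2, Q_d = 7598.65.
Ed = (dQ_d/dP)·(P/Q_d) = (-128.139) × (22.2/7598.65) = -0.3743…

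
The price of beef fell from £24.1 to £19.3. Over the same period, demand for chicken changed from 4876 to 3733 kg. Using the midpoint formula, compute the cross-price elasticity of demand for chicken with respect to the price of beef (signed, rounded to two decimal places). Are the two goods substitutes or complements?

1.20; substitutes

%ΔQ_{chicken} = (3733 − 4876)/avg = -1143/4304.5 = -0.265536…
%ΔP_{beef} = (19.3 − 24.1)/avg = -4.8/21.7 = -0.221198…
E_cross = (-1143/4304.5) / (-4.8/21.7) = 1.2004…
E_cross > 0 ⇒ the goods are substitutes.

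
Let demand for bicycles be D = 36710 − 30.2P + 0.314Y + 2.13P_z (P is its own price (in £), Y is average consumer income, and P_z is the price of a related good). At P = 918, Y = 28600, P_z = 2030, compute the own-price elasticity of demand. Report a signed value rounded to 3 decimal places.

-1.244

At the given values, D = 36710 − 30.2(918) + 0.314(28600) + 2.13(2030) = 22290.7.
∂D/∂P = −30.2.
E = (-30.2) × (918/22290.7) = -1.24372…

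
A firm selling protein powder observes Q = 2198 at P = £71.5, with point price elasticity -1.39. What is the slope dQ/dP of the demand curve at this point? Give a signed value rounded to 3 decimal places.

Ed = (dQ/dP)·(P/Q) ⇒ dQ/dP = Ed·Q/P = (-1.39)·2198/71.5 = -42.73034…

-42.730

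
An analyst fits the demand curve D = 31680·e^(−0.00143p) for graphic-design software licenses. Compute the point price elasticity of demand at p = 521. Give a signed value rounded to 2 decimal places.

-0.75

dD/dp = −0.00143·D = -21.506. At p = 521, D = 15039.1.
Ed = (dD/dp)·(p/D) = (-21.506) × (521/15039.1) = -0.7450…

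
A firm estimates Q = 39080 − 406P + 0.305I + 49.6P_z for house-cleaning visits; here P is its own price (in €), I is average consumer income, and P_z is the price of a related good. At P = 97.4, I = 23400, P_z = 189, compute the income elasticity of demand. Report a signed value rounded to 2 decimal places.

0.44

At the given values, Q = 39080 − 406(97.4) + 0.305(23400) + 49.6(189) = 16047.
∂Q/∂I = 0.305.
E = (0.305) × (23400/16047) = 0.4447…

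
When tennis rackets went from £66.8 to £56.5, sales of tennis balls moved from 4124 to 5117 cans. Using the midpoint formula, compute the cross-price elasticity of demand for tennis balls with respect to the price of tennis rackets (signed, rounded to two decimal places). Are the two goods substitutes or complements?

-1.29; complements

%ΔQ_{tennis balls} = (5117 − 4124)/avg = 993/4620.5 = 0.214911…
%ΔP_{tennis rackets} = (56.5 − 66.8)/avg = -10.3/61.65 = -0.167072…
E_cross = (993/4620.5) / (-10.3/61.65) = -1.2863…
E_cross < 0 ⇒ the goods are complements.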